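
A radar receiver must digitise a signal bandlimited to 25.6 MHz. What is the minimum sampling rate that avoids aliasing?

Nyquist rate = 2 × 25.6 MHz = 51.2 MHz.

51.2 MHz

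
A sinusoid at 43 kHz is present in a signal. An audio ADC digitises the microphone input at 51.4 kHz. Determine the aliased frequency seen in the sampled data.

43 kHz > fs/2 = 25.7 kHz, folds to fs − 43 kHz = 8.4 kHz.

8.4 kHz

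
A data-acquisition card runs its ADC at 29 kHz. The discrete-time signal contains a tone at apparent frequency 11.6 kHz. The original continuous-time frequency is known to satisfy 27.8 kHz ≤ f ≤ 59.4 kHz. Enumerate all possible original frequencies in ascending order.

Frequencies that alias to 11.6 kHz are k·fs ± 11.6 kHz for integer k ≥ 0.
k=0: 11.6 kHz.
k=1: 17.4 kHz, 40.6 kHz.
k=2: 46.4 kHz, 69.6 kHz.
k=3: 75.4 kHz, 98.6 kHz.
Within [27.8 kHz, 59.4 kHz]: 40.6 kHz, 46.4 kHz.

40.6 kHz, 46.4 kHz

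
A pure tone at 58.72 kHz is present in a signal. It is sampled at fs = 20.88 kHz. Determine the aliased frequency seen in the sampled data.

3.92 kHz

58.72 kHz mod fs = 16.96 kHz.
16.96 kHz > fs/2 = 10.44 kHz, folds to fs − 16.96 kHz = 3.92 kHz.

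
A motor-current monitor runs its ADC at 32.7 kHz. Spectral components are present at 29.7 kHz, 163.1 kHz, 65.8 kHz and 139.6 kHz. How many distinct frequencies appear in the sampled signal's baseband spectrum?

3

fs/2 = 16.35 kHz.
29.7 kHz > fs/2 = 16.35 kHz, folds to fs − 29.7 kHz = 3 kHz.
163.1 kHz mod fs = 32.3 kHz.
32.3 kHz > fs/2 = 16.35 kHz, folds to fs − 32.3 kHz = 0.4 kHz.
65.8 kHz mod fs = 0.4 kHz.
0.4 kHz ≤ fs/2 = 16.35 kHz, appears at 0.4 kHz.
139.6 kHz mod fs = 8.8 kHz.
8.8 kHz ≤ fs/2 = 16.35 kHz, appears at 8.8 kHz.
Distinct values: {0.4 kHz, 3 kHz, 8.8 kHz} → 3.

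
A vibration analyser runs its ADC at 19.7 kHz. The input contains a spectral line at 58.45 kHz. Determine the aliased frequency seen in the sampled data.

58.45 kHz mod fs = 19.05 kHz.
19.05 kHz > fs/2 = 9.85 kHz, folds to fs − 19.05 kHz = 0.65 kHz.

0.65 kHz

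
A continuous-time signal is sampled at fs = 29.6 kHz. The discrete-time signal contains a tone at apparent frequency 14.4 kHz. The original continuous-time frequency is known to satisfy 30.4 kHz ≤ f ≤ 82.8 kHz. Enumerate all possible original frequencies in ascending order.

Frequencies that alias to 14.4 kHz are k·fs ± 14.4 kHz for integer k ≥ 0.
k=0: 14.4 kHz.
k=1: 15.2 kHz, 44 kHz.
k=2: 44.8 kHz, 73.6 kHz.
k=3: 74.4 kHz, 103.2 kHz.
k=4: 104 kHz, 132.8 kHz.
Within [30.4 kHz, 82.8 kHz]: 44 kHz, 44.8 kHz, 73.6 kHz, 74.4 kHz.

44 kHz, 44.8 kHz, 73.6 kHz, 74.4 kHz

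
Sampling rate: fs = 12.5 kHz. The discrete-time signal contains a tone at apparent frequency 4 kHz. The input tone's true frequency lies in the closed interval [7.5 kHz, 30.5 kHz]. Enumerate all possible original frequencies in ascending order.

Frequencies that alias to 4 kHz are k·fs ± 4 kHz for integer k ≥ 0.
k=0: 4 kHz.
k=1: 8.5 kHz, 16.5 kHz.
k=2: 21 kHz, 29 kHz.
k=3: 33.5 kHz, 41.5 kHz.
Within [7.5 kHz, 30.5 kHz]: 8.5 kHz, 16.5 kHz, 21 kHz, 29 kHz.

8.5 kHz, 16.5 kHz, 21 kHz, 29 kHz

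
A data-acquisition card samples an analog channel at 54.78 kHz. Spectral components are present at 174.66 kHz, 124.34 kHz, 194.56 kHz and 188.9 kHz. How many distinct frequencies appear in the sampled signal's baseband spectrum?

fs/2 = 27.39 kHz.
174.66 kHz mod fs = 10.32 kHz.
10.32 kHz ≤ fs/2 = 27.39 kHz, appears at 10.32 kHz.
124.34 kHz mod fs = 14.78 kHz.
14.78 kHz ≤ fs/2 = 27.39 kHz, appears at 14.78 kHz.
194.56 kHz mod fs = 30.22 kHz.
30.22 kHz > fs/2 = 27.39 kHz, folds to fs − 30.22 kHz = 24.56 kHz.
188.9 kHz mod fs = 24.56 kHz.
24.56 kHz ≤ fs/2 = 27.39 kHz, appears at 24.56 kHz.
Distinct values: {10.32 kHz, 14.78 kHz, 24.56 kHz} → 3.

3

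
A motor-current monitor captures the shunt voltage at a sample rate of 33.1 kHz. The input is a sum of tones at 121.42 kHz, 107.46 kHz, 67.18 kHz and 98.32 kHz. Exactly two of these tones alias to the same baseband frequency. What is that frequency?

fs/2 = 16.55 kHz.
121.42 kHz mod fs = 22.12 kHz.
22.12 kHz > fs/2 = 16.55 kHz, folds to fs − 22.12 kHz = 10.98 kHz.
107.46 kHz mod fs = 8.16 kHz.
8.16 kHz ≤ fs/2 = 16.55 kHz, appears at 8.16 kHz.
67.18 kHz mod fs = 0.98 kHz.
0.98 kHz ≤ fs/2 = 16.55 kHz, appears at 0.98 kHz.
98.32 kHz mod fs = 32.12 kHz.
32.12 kHz > fs/2 = 16.55 kHz, folds to fs − 32.12 kHz = 0.98 kHz.
67.18 kHz and 98.32 kHz both map to 0.98 kHz.

0.98 kHz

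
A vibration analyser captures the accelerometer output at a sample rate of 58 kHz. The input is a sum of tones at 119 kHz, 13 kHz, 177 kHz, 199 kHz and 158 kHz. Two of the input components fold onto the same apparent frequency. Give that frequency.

fs/2 = 29 kHz.
119 kHz mod fs = 3 kHz.
3 kHz ≤ fs/2 = 29 kHz, appears at 3 kHz.
13 kHz ≤ fs/2 = 29 kHz, passes unchanged.
177 kHz mod fs = 3 kHz.
3 kHz ≤ fs/2 = 29 kHz, appears at 3 kHz.
199 kHz mod fs = 25 kHz.
25 kHz ≤ fs/2 = 29 kHz, appears at 25 kHz.
158 kHz mod fs = 42 kHz.
42 kHz > fs/2 = 29 kHz, folds to fs − 42 kHz = 16 kHz.
119 kHz and 177 kHz both map to 3 kHz.

3 kHz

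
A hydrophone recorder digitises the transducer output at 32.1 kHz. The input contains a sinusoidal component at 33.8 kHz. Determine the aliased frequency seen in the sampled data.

1.7 kHz

33.8 kHz mod fs = 1.7 kHz.
1.7 kHz ≤ fs/2 = 16.05 kHz, appears at 1.7 kHz.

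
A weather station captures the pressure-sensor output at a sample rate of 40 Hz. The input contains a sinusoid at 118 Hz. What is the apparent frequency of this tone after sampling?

2 Hz

118 Hz mod fs = 38 Hz.
38 Hz > fs/2 = 20 Hz, folds to fs − 38 Hz = 2 Hz.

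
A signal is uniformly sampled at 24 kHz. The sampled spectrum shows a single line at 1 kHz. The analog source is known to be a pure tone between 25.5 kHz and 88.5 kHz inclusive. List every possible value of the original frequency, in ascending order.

Frequencies that alias to 1 kHz are k·fs ± 1 kHz for integer k ≥ 0.
k=0: 1 kHz.
k=1: 23 kHz, 25 kHz.
k=2: 47 kHz, 49 kHz.
k=3: 71 kHz, 73 kHz.
k=4: 95 kHz, 97 kHz.
Within [25.5 kHz, 88.5 kHz]: 47 kHz, 49 kHz, 71 kHz, 73 kHz.

47 kHz, 49 kHz, 71 kHz, 73 kHz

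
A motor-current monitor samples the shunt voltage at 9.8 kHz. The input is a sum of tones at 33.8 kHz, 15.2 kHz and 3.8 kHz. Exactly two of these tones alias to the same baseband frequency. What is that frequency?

4.4 kHz

fs/2 = 4.9 kHz.
33.8 kHz mod fs = 4.4 kHz.
4.4 kHz ≤ fs/2 = 4.9 kHz, appears at 4.4 kHz.
15.2 kHz mod fs = 5.4 kHz.
5.4 kHz > fs/2 = 4.9 kHz, folds to fs − 5.4 kHz = 4.4 kHz.
3.8 kHz ≤ fs/2 = 4.9 kHz, passes unchanged.
15.2 kHz and 33.8 kHz both map to 4.4 kHz.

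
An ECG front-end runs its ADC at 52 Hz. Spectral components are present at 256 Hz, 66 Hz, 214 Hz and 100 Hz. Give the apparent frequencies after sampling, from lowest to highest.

fs/2 = 26 Hz.
256 Hz mod fs = 48 Hz.
48 Hz > fs/2 = 26 Hz, folds to fs − 48 Hz = 4 Hz.
66 Hz mod fs = 14 Hz.
14 Hz ≤ fs/2 = 26 Hz, appears at 14 Hz.
214 Hz mod fs = 6 Hz.
6 Hz ≤ fs/2 = 26 Hz, appears at 6 Hz.
100 Hz mod fs = 48 Hz.
48 Hz > fs/2 = 26 Hz, folds to fs − 48 Hz = 4 Hz.
Distinct values: {4 Hz, 6 Hz, 14 Hz}.

4 Hz, 6 Hz, 14 Hz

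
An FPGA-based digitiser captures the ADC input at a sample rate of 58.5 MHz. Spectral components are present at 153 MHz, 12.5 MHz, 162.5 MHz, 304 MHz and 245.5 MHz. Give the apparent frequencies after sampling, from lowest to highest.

11.5 MHz, 12.5 MHz, 13 MHz, 22.5 MHz

fs/2 = 29.25 MHz.
153 MHz mod fs = 36 MHz.
36 MHz > fs/2 = 29.25 MHz, folds to fs − 36 MHz = 22.5 MHz.
12.5 MHz ≤ fs/2 = 29.25 MHz, passes unchanged.
162.5 MHz mod fs = 45.5 MHz.
45.5 MHz > fs/2 = 29.25 MHz, folds to fs − 45.5 MHz = 13 MHz.
304 MHz mod fs = 11.5 MHz.
11.5 MHz ≤ fs/2 = 29.25 MHz, appears at 11.5 MHz.
245.5 MHz mod fs = 11.5 MHz.
11.5 MHz ≤ fs/2 = 29.25 MHz, appears at 11.5 MHz.
Distinct values: {11.5 MHz, 12.5 MHz, 13 MHz, 22.5 MHz}.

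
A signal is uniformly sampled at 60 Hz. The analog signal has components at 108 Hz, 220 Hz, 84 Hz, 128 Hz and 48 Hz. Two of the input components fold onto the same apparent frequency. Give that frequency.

fs/2 = 30 Hz.
108 Hz mod fs = 48 Hz.
48 Hz > fs/2 = 30 Hz, folds to fs − 48 Hz = 12 Hz.
220 Hz mod fs = 40 Hz.
40 Hz > fs/2 = 30 Hz, folds to fs − 40 Hz = 20 Hz.
84 Hz mod fs = 24 Hz.
24 Hz ≤ fs/2 = 30 Hz, appears at 24 Hz.
128 Hz mod fs = 8 Hz.
8 Hz ≤ fs/2 = 30 Hz, appears at 8 Hz.
48 Hz > fs/2 = 30 Hz, folds to fs − 48 Hz = 12 Hz.
48 Hz and 108 Hz both map to 12 Hz.

12 Hz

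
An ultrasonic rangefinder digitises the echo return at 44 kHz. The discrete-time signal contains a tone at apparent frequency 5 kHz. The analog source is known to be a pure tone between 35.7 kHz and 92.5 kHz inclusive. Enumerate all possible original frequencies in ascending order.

Frequencies that alias to 5 kHz are k·fs ± 5 kHz for integer k ≥ 0.
k=0: 5 kHz.
k=1: 39 kHz, 49 kHz.
k=2: 83 kHz, 93 kHz.
k=3: 127 kHz, 137 kHz.
Within [35.7 kHz, 92.5 kHz]: 39 kHz, 49 kHz, 83 kHz.

39 kHz, 49 kHz, 83 kHz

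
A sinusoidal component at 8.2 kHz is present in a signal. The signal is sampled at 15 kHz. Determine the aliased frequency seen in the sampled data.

6.8 kHz

8.2 kHz > fs/2 = 7.5 kHz, folds to fs − 8.2 kHz = 6.8 kHz.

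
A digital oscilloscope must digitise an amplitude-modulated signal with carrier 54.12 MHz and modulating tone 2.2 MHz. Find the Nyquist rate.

112.64 MHz

AM sidebands sit at fc ± fm = 51.92 MHz and 56.32 MHz.
Highest-frequency component: 56.32 MHz.
Nyquist rate = 2 × 56.32 MHz = 112.64 MHz.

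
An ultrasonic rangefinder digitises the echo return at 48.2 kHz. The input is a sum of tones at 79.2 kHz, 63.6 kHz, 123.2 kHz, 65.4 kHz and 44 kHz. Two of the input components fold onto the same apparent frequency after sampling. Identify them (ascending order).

65.4 kHz, 79.2 kHz

fs/2 = 24.1 kHz.
79.2 kHz mod fs = 31 kHz.
31 kHz > fs/2 = 24.1 kHz, folds to fs − 31 kHz = 17.2 kHz.
63.6 kHz mod fs = 15.4 kHz.
15.4 kHz ≤ fs/2 = 24.1 kHz, appears at 15.4 kHz.
123.2 kHz mod fs = 26.8 kHz.
26.8 kHz > fs/2 = 24.1 kHz, folds to fs − 26.8 kHz = 21.4 kHz.
65.4 kHz mod fs = 17.2 kHz.
17.2 kHz ≤ fs/2 = 24.1 kHz, appears at 17.2 kHz.
44 kHz > fs/2 = 24.1 kHz, folds to fs − 44 kHz = 4.2 kHz.
65.4 kHz and 79.2 kHz both map to 17.2 kHz.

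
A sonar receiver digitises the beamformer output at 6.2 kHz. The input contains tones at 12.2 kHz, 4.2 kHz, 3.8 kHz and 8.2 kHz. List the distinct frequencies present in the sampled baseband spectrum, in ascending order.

fs/2 = 3.1 kHz.
12.2 kHz mod fs = 6 kHz.
6 kHz > fs/2 = 3.1 kHz, folds to fs − 6 kHz = 0.2 kHz.
4.2 kHz > fs/2 = 3.1 kHz, folds to fs − 4.2 kHz = 2 kHz.
3.8 kHz > fs/2 = 3.1 kHz, folds to fs − 3.8 kHz = 2.4 kHz.
8.2 kHz mod fs = 2 kHz.
2 kHz ≤ fs/2 = 3.1 kHz, appears at 2 kHz.
Distinct values: {0.2 kHz, 2 kHz, 2.4 kHz}.

0.2 kHz, 2 kHz, 2.4 kHz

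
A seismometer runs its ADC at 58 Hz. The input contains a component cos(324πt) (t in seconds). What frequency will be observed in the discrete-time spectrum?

12 Hz

ω = 324π rad/s → f = ω/(2π) = 162 Hz.
162 Hz mod fs = 46 Hz.
46 Hz > fs/2 = 29 Hz, folds to fs − 46 Hz = 12 Hz.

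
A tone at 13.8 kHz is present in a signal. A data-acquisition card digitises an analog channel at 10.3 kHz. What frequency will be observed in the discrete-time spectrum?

3.5 kHz

13.8 kHz mod fs = 3.5 kHz.
3.5 kHz ≤ fs/2 = 5.15 kHz, appears at 3.5 kHz.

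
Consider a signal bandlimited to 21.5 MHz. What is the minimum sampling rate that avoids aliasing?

Nyquist rate = 2 × 21.5 MHz = 43 MHz.

43 MHz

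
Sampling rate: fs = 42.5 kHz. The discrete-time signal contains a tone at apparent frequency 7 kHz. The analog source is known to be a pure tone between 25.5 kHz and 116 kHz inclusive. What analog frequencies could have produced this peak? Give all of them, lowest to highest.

35.5 kHz, 49.5 kHz, 78 kHz, 92 kHz

Frequencies that alias to 7 kHz are k·fs ± 7 kHz for integer k ≥ 0.
k=0: 7 kHz.
k=1: 35.5 kHz, 49.5 kHz.
k=2: 78 kHz, 92 kHz.
k=3: 120.5 kHz, 134.5 kHz.
Within [25.5 kHz, 116 kHz]: 35.5 kHz, 49.5 kHz, 78 kHz, 92 kHz.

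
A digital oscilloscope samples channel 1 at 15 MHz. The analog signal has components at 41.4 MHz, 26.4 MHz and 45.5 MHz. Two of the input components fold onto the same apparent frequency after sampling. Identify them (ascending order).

26.4 MHz, 41.4 MHz

fs/2 = 7.5 MHz.
41.4 MHz mod fs = 11.4 MHz.
11.4 MHz > fs/2 = 7.5 MHz, folds to fs − 11.4 MHz = 3.6 MHz.
26.4 MHz mod fs = 11.4 MHz.
11.4 MHz > fs/2 = 7.5 MHz, folds to fs − 11.4 MHz = 3.6 MHz.
45.5 MHz mod fs = 0.5 MHz.
0.5 MHz ≤ fs/2 = 7.5 MHz, appears at 0.5 MHz.
26.4 MHz and 41.4 MHz both map to 3.6 MHz.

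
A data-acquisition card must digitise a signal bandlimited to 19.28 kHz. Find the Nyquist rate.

Nyquist rate = 2 × 19.28 kHz = 38.56 kHz.

38.56 kHz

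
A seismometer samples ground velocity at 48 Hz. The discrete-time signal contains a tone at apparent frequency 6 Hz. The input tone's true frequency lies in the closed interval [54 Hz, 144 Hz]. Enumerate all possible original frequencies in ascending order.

54 Hz, 90 Hz, 102 Hz, 138 Hz

Frequencies that alias to 6 Hz are k·fs ± 6 Hz for integer k ≥ 0.
k=0: 6 Hz.
k=1: 42 Hz, 54 Hz.
k=2: 90 Hz, 102 Hz.
k=3: 138 Hz, 150 Hz.
k=4: 186 Hz, 198 Hz.
Within [54 Hz, 144 Hz]: 54 Hz, 90 Hz, 102 Hz, 138 Hz.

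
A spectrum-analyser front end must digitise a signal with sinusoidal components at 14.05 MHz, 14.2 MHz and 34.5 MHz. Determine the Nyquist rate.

Highest-frequency component: 34.5 MHz.
Nyquist rate = 2 × 34.5 MHz = 69 MHz.

69 MHz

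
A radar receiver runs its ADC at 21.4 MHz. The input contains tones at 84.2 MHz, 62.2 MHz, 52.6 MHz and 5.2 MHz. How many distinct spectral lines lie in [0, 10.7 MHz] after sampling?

4

fs/2 = 10.7 MHz.
84.2 MHz mod fs = 20 MHz.
20 MHz > fs/2 = 10.7 MHz, folds to fs − 20 MHz = 1.4 MHz.
62.2 MHz mod fs = 19.4 MHz.
19.4 MHz > fs/2 = 10.7 MHz, folds to fs − 19.4 MHz = 2 MHz.
52.6 MHz mod fs = 9.8 MHz.
9.8 MHz ≤ fs/2 = 10.7 MHz, appears at 9.8 MHz.
5.2 MHz ≤ fs/2 = 10.7 MHz, passes unchanged.
Distinct values: {1.4 MHz, 2 MHz, 5.2 MHz, 9.8 MHz} → 4.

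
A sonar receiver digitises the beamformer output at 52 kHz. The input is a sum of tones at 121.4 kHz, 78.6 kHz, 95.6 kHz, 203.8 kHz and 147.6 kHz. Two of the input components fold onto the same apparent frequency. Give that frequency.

8.4 kHz

fs/2 = 26 kHz.
121.4 kHz mod fs = 17.4 kHz.
17.4 kHz ≤ fs/2 = 26 kHz, appears at 17.4 kHz.
78.6 kHz mod fs = 26.6 kHz.
26.6 kHz > fs/2 = 26 kHz, folds to fs − 26.6 kHz = 25.4 kHz.
95.6 kHz mod fs = 43.6 kHz.
43.6 kHz > fs/2 = 26 kHz, folds to fs − 43.6 kHz = 8.4 kHz.
203.8 kHz mod fs = 47.8 kHz.
47.8 kHz > fs/2 = 26 kHz, folds to fs − 47.8 kHz = 4.2 kHz.
147.6 kHz mod fs = 43.6 kHz.
43.6 kHz > fs/2 = 26 kHz, folds to fs − 43.6 kHz = 8.4 kHz.
95.6 kHz and 147.6 kHz both map to 8.4 kHz.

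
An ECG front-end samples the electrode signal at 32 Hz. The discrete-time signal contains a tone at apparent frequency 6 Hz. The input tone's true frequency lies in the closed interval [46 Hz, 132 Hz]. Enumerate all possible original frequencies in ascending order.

58 Hz, 70 Hz, 90 Hz, 102 Hz, 122 Hz

Frequencies that alias to 6 Hz are k·fs ± 6 Hz for integer k ≥ 0.
k=0: 6 Hz.
k=1: 26 Hz, 38 Hz.
k=2: 58 Hz, 70 Hz.
k=3: 90 Hz, 102 Hz.
k=4: 122 Hz, 134 Hz.
k=5: 154 Hz, 166 Hz.
Within [46 Hz, 132 Hz]: 58 Hz, 70 Hz, 90 Hz, 102 Hz, 122 Hz.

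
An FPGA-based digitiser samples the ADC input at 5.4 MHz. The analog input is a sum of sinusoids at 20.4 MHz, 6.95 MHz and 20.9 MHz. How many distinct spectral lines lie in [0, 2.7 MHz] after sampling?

3

fs/2 = 2.7 MHz.
20.4 MHz mod fs = 4.2 MHz.
4.2 MHz > fs/2 = 2.7 MHz, folds to fs − 4.2 MHz = 1.2 MHz.
6.95 MHz mod fs = 1.55 MHz.
1.55 MHz ≤ fs/2 = 2.7 MHz, appears at 1.55 MHz.
20.9 MHz mod fs = 4.7 MHz.
4.7 MHz > fs/2 = 2.7 MHz, folds to fs − 4.7 MHz = 0.7 MHz.
Distinct values: {0.7 MHz, 1.2 MHz, 1.55 MHz} → 3.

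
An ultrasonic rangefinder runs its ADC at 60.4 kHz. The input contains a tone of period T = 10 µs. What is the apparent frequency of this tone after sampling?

T = 10 µs → f = 1/T = 100 kHz.
100 kHz mod fs = 39.6 kHz.
39.6 kHz > fs/2 = 30.2 kHz, folds to fs − 39.6 kHz = 20.8 kHz.

20.8 kHz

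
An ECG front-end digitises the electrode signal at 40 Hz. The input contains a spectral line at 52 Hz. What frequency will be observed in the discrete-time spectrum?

52 Hz mod fs = 12 Hz.
12 Hz ≤ fs/2 = 20 Hz, appears at 12 Hz.

12 Hz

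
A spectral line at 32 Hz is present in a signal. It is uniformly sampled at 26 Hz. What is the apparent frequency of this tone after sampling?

6 Hz

32 Hz mod fs = 6 Hz.
6 Hz ≤ fs/2 = 13 Hz, appears at 6 Hz.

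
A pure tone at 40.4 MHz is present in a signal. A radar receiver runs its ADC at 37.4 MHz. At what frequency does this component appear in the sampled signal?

40.4 MHz mod fs = 3 MHz.
3 MHz ≤ fs/2 = 18.7 MHz, appears at 3 MHz.

3 MHz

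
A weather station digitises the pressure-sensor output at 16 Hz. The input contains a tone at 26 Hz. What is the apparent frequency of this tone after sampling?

6 Hz

26 Hz mod fs = 10 Hz.
10 Hz > fs/2 = 8 Hz, folds to fs − 10 Hz = 6 Hz.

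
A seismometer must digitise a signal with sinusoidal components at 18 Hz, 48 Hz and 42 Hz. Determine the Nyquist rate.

Highest-frequency component: 48 Hz.
Nyquist rate = 2 × 48 Hz = 96 Hz.

96 Hz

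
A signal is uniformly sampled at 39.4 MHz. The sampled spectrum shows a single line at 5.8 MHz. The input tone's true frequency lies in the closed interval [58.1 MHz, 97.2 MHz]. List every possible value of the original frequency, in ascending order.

Frequencies that alias to 5.8 MHz are k·fs ± 5.8 MHz for integer k ≥ 0.
k=0: 5.8 MHz.
k=1: 33.6 MHz, 45.2 MHz.
k=2: 73 MHz, 84.6 MHz.
k=3: 112.4 MHz, 124 MHz.
Within [58.1 MHz, 97.2 MHz]: 73 MHz, 84.6 MHz.

73 MHz, 84.6 MHz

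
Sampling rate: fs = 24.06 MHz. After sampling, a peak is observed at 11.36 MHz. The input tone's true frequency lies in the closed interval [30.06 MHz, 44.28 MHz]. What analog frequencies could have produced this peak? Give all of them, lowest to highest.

35.42 MHz, 36.76 MHz

Frequencies that alias to 11.36 MHz are k·fs ± 11.36 MHz for integer k ≥ 0.
k=0: 11.36 MHz.
k=1: 12.7 MHz, 35.42 MHz.
k=2: 36.76 MHz, 59.48 MHz.
k=3: 60.82 MHz, 83.54 MHz.
Within [30.06 MHz, 44.28 MHz]: 35.42 MHz, 36.76 MHz.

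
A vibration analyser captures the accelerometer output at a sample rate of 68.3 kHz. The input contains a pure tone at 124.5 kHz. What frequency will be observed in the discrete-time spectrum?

124.5 kHz mod fs = 56.2 kHz.
56.2 kHz > fs/2 = 34.15 kHz, folds to fs − 56.2 kHz = 12.1 kHz.

12.1 kHz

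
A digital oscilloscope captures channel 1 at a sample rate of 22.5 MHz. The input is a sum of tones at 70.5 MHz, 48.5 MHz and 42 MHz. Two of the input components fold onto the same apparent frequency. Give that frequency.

fs/2 = 11.25 MHz.
70.5 MHz mod fs = 3 MHz.
3 MHz ≤ fs/2 = 11.25 MHz, appears at 3 MHz.
48.5 MHz mod fs = 3.5 MHz.
3.5 MHz ≤ fs/2 = 11.25 MHz, appears at 3.5 MHz.
42 MHz mod fs = 19.5 MHz.
19.5 MHz > fs/2 = 11.25 MHz, folds to fs − 19.5 MHz = 3 MHz.
42 MHz and 70.5 MHz both map to 3 MHz.

3 MHz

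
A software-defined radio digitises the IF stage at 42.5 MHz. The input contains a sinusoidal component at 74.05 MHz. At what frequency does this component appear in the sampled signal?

10.95 MHz

74.05 MHz mod fs = 31.55 MHz.
31.55 MHz > fs/2 = 21.25 MHz, folds to fs − 31.55 MHz = 10.95 MHz.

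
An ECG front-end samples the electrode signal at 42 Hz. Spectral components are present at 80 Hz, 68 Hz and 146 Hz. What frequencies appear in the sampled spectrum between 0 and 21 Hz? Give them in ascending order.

fs/2 = 21 Hz.
80 Hz mod fs = 38 Hz.
38 Hz > fs/2 = 21 Hz, folds to fs − 38 Hz = 4 Hz.
68 Hz mod fs = 26 Hz.
26 Hz > fs/2 = 21 Hz, folds to fs − 26 Hz = 16 Hz.
146 Hz mod fs = 20 Hz.
20 Hz ≤ fs/2 = 21 Hz, appears at 20 Hz.
Distinct values: {4 Hz, 16 Hz, 20 Hz}.

4 Hz, 16 Hz, 20 Hz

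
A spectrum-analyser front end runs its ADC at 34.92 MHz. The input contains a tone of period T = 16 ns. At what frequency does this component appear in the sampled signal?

T = 16 ns → f = 1/T = 62.5 MHz.
62.5 MHz mod fs = 27.58 MHz.
27.58 MHz > fs/2 = 17.46 MHz, folds to fs − 27.58 MHz = 7.34 MHz.

7.34 MHz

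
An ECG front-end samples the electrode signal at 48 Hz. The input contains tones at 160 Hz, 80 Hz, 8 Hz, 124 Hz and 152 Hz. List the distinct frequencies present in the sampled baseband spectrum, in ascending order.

8 Hz, 16 Hz, 20 Hz

fs/2 = 24 Hz.
160 Hz mod fs = 16 Hz.
16 Hz ≤ fs/2 = 24 Hz, appears at 16 Hz.
80 Hz mod fs = 32 Hz.
32 Hz > fs/2 = 24 Hz, folds to fs − 32 Hz = 16 Hz.
8 Hz ≤ fs/2 = 24 Hz, passes unchanged.
124 Hz mod fs = 28 Hz.
28 Hz > fs/2 = 24 Hz, folds to fs − 28 Hz = 20 Hz.
152 Hz mod fs = 8 Hz.
8 Hz ≤ fs/2 = 24 Hz, appears at 8 Hz.
Distinct values: {8 Hz, 16 Hz, 20 Hz}.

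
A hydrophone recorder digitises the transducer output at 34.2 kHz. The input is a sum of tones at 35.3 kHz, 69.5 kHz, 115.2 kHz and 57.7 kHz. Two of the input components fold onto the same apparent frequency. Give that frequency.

fs/2 = 17.1 kHz.
35.3 kHz mod fs = 1.1 kHz.
1.1 kHz ≤ fs/2 = 17.1 kHz, appears at 1.1 kHz.
69.5 kHz mod fs = 1.1 kHz.
1.1 kHz ≤ fs/2 = 17.1 kHz, appears at 1.1 kHz.
115.2 kHz mod fs = 12.6 kHz.
12.6 kHz ≤ fs/2 = 17.1 kHz, appears at 12.6 kHz.
57.7 kHz mod fs = 23.5 kHz.
23.5 kHz > fs/2 = 17.1 kHz, folds to fs − 23.5 kHz = 10.7 kHz.
35.3 kHz and 69.5 kHz both map to 1.1 kHz.

1.1 kHz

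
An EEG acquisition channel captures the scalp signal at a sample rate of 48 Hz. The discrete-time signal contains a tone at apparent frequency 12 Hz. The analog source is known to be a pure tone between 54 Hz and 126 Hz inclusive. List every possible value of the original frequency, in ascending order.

Frequencies that alias to 12 Hz are k·fs ± 12 Hz for integer k ≥ 0.
k=0: 12 Hz.
k=1: 36 Hz, 60 Hz.
k=2: 84 Hz, 108 Hz.
k=3: 132 Hz, 156 Hz.
Within [54 Hz, 126 Hz]: 60 Hz, 84 Hz, 108 Hz.

60 Hz, 84 Hz, 108 Hz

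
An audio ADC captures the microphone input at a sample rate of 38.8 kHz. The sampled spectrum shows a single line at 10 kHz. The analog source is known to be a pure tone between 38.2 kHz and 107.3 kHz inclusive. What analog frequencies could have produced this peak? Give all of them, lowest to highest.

48.8 kHz, 67.6 kHz, 87.6 kHz, 106.4 kHz

Frequencies that alias to 10 kHz are k·fs ± 10 kHz for integer k ≥ 0.
k=0: 10 kHz.
k=1: 28.8 kHz, 48.8 kHz.
k=2: 67.6 kHz, 87.6 kHz.
k=3: 106.4 kHz, 126.4 kHz.
k=4: 145.2 kHz, 165.2 kHz.
Within [38.2 kHz, 107.3 kHz]: 48.8 kHz, 67.6 kHz, 87.6 kHz, 106.4 kHz.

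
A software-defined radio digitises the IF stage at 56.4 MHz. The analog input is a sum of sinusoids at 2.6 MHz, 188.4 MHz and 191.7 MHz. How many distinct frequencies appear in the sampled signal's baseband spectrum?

fs/2 = 28.2 MHz.
2.6 MHz ≤ fs/2 = 28.2 MHz, passes unchanged.
188.4 MHz mod fs = 19.2 MHz.
19.2 MHz ≤ fs/2 = 28.2 MHz, appears at 19.2 MHz.
191.7 MHz mod fs = 22.5 MHz.
22.5 MHz ≤ fs/2 = 28.2 MHz, appears at 22.5 MHz.
Distinct values: {2.6 MHz, 19.2 MHz, 22.5 MHz} → 3.

3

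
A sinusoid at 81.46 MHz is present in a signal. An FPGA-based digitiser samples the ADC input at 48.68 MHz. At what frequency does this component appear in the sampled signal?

15.9 MHz

81.46 MHz mod fs = 32.78 MHz.
32.78 MHz > fs/2 = 24.34 MHz, folds to fs − 32.78 MHz = 15.9 MHz.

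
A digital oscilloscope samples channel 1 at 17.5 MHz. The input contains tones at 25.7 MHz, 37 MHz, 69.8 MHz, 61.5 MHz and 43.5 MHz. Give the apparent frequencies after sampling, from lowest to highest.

fs/2 = 8.75 MHz.
25.7 MHz mod fs = 8.2 MHz.
8.2 MHz ≤ fs/2 = 8.75 MHz, appears at 8.2 MHz.
37 MHz mod fs = 2 MHz.
2 MHz ≤ fs/2 = 8.75 MHz, appears at 2 MHz.
69.8 MHz mod fs = 17.3 MHz.
17.3 MHz > fs/2 = 8.75 MHz, folds to fs − 17.3 MHz = 0.2 MHz.
61.5 MHz mod fs = 9 MHz.
9 MHz > fs/2 = 8.75 MHz, folds to fs − 9 MHz = 8.5 MHz.
43.5 MHz mod fs = 8.5 MHz.
8.5 MHz ≤ fs/2 = 8.75 MHz, appears at 8.5 MHz.
Distinct values: {0.2 MHz, 2 MHz, 8.2 MHz, 8.5 MHz}.

0.2 MHz, 2 MHz, 8.2 MHz, 8.5 MHz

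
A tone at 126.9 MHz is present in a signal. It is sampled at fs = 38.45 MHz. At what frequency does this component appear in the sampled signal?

126.9 MHz mod fs = 11.55 MHz.
11.55 MHz ≤ fs/2 = 19.225 MHz, appears at 11.55 MHz.

11.55 MHz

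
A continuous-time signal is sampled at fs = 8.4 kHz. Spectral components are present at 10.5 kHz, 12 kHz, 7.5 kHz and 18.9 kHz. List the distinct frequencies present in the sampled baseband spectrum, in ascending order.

fs/2 = 4.2 kHz.
10.5 kHz mod fs = 2.1 kHz.
2.1 kHz ≤ fs/2 = 4.2 kHz, appears at 2.1 kHz.
12 kHz mod fs = 3.6 kHz.
3.6 kHz ≤ fs/2 = 4.2 kHz, appears at 3.6 kHz.
7.5 kHz > fs/2 = 4.2 kHz, folds to fs − 7.5 kHz = 0.9 kHz.
18.9 kHz mod fs = 2.1 kHz.
2.1 kHz ≤ fs/2 = 4.2 kHz, appears at 2.1 kHz.
Distinct values: {0.9 kHz, 2.1 kHz, 3.6 kHz}.

0.9 kHz, 2.1 kHz, 3.6 kHz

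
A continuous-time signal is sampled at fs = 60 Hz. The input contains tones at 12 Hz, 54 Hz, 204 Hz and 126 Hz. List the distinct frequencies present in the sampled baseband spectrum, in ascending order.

6 Hz, 12 Hz, 24 Hz

fs/2 = 30 Hz.
12 Hz ≤ fs/2 = 30 Hz, passes unchanged.
54 Hz > fs/2 = 30 Hz, folds to fs − 54 Hz = 6 Hz.
204 Hz mod fs = 24 Hz.
24 Hz ≤ fs/2 = 30 Hz, appears at 24 Hz.
126 Hz mod fs = 6 Hz.
6 Hz ≤ fs/2 = 30 Hz, appears at 6 Hz.
Distinct values: {6 Hz, 12 Hz, 24 Hz}.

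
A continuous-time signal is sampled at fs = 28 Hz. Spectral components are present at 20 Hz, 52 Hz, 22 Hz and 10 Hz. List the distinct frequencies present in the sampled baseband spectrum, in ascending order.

fs/2 = 14 Hz.
20 Hz > fs/2 = 14 Hz, folds to fs − 20 Hz = 8 Hz.
52 Hz mod fs = 24 Hz.
24 Hz > fs/2 = 14 Hz, folds to fs − 24 Hz = 4 Hz.
22 Hz > fs/2 = 14 Hz, folds to fs − 22 Hz = 6 Hz.
10 Hz ≤ fs/2 = 14 Hz, passes unchanged.
Distinct values: {4 Hz, 6 Hz, 8 Hz, 10 Hz}.

4 Hz, 6 Hz, 8 Hz, 10 Hz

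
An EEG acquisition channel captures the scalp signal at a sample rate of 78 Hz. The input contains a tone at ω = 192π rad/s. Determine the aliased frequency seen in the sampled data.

ω = 192π rad/s → f = ω/(2π) = 96 Hz.
96 Hz mod fs = 18 Hz.
18 Hz ≤ fs/2 = 39 Hz, appears at 18 Hz.

18 Hz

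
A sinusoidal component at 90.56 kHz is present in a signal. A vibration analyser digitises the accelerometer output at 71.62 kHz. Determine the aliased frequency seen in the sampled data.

18.94 kHz

90.56 kHz mod fs = 18.94 kHz.
18.94 kHz ≤ fs/2 = 35.81 kHz, appears at 18.94 kHz.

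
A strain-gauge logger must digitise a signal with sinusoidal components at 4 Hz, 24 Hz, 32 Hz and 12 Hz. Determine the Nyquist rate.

Highest-frequency component: 32 Hz.
Nyquist rate = 2 × 32 Hz = 64 Hz.

64 Hz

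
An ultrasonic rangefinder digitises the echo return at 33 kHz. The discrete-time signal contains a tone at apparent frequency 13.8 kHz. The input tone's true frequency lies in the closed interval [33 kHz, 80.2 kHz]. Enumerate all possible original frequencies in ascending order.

46.8 kHz, 52.2 kHz, 79.8 kHz

Frequencies that alias to 13.8 kHz are k·fs ± 13.8 kHz for integer k ≥ 0.
k=0: 13.8 kHz.
k=1: 19.2 kHz, 46.8 kHz.
k=2: 52.2 kHz, 79.8 kHz.
k=3: 85.2 kHz, 112.8 kHz.
Within [33 kHz, 80.2 kHz]: 46.8 kHz, 52.2 kHz, 79.8 kHz.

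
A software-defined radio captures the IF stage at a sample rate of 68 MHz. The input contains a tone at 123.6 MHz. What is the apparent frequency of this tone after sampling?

123.6 MHz mod fs = 55.6 MHz.
55.6 MHz > fs/2 = 34 MHz, folds to fs − 55.6 MHz = 12.4 MHz.

12.4 MHz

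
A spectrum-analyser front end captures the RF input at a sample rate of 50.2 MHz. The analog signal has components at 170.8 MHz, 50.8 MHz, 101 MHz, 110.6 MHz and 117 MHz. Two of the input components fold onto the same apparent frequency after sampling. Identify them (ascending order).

fs/2 = 25.1 MHz.
170.8 MHz mod fs = 20.2 MHz.
20.2 MHz ≤ fs/2 = 25.1 MHz, appears at 20.2 MHz.
50.8 MHz mod fs = 0.6 MHz.
0.6 MHz ≤ fs/2 = 25.1 MHz, appears at 0.6 MHz.
101 MHz mod fs = 0.6 MHz.
0.6 MHz ≤ fs/2 = 25.1 MHz, appears at 0.6 MHz.
110.6 MHz mod fs = 10.2 MHz.
10.2 MHz ≤ fs/2 = 25.1 MHz, appears at 10.2 MHz.
117 MHz mod fs = 16.6 MHz.
16.6 MHz ≤ fs/2 = 25.1 MHz, appears at 16.6 MHz.
50.8 MHz and 101 MHz both map to 0.6 MHz.

50.8 MHz, 101 MHz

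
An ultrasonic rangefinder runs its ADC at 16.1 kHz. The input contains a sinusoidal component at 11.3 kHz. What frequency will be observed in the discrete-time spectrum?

4.8 kHz

11.3 kHz > fs/2 = 8.05 kHz, folds to fs − 11.3 kHz = 4.8 kHz.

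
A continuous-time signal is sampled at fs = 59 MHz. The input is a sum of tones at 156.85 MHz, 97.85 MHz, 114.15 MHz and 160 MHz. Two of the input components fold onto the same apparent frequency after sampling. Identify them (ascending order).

97.85 MHz, 156.85 MHz

fs/2 = 29.5 MHz.
156.85 MHz mod fs = 38.85 MHz.
38.85 MHz > fs/2 = 29.5 MHz, folds to fs − 38.85 MHz = 20.15 MHz.
97.85 MHz mod fs = 38.85 MHz.
38.85 MHz > fs/2 = 29.5 MHz, folds to fs − 38.85 MHz = 20.15 MHz.
114.15 MHz mod fs = 55.15 MHz.
55.15 MHz > fs/2 = 29.5 MHz, folds to fs − 55.15 MHz = 3.85 MHz.
160 MHz mod fs = 42 MHz.
42 MHz > fs/2 = 29.5 MHz, folds to fs − 42 MHz = 17 MHz.
97.85 MHz and 156.85 MHz both map to 20.15 MHz.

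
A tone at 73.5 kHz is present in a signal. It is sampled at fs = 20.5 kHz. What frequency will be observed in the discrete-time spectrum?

8.5 kHz

73.5 kHz mod fs = 12 kHz.
12 kHz > fs/2 = 10.25 kHz, folds to fs − 12 kHz = 8.5 kHz.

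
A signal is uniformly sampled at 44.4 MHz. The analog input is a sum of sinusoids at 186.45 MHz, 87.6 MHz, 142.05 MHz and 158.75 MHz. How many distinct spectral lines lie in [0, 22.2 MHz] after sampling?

3

fs/2 = 22.2 MHz.
186.45 MHz mod fs = 8.85 MHz.
8.85 MHz ≤ fs/2 = 22.2 MHz, appears at 8.85 MHz.
87.6 MHz mod fs = 43.2 MHz.
43.2 MHz > fs/2 = 22.2 MHz, folds to fs − 43.2 MHz = 1.2 MHz.
142.05 MHz mod fs = 8.85 MHz.
8.85 MHz ≤ fs/2 = 22.2 MHz, appears at 8.85 MHz.
158.75 MHz mod fs = 25.55 MHz.
25.55 MHz > fs/2 = 22.2 MHz, folds to fs − 25.55 MHz = 18.85 MHz.
Distinct values: {1.2 MHz, 8.85 MHz, 18.85 MHz} → 3.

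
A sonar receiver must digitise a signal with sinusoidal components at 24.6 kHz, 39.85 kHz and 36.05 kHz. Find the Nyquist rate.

Highest-frequency component: 39.85 kHz.
Nyquist rate = 2 × 39.85 kHz = 79.7 kHz.

79.7 kHz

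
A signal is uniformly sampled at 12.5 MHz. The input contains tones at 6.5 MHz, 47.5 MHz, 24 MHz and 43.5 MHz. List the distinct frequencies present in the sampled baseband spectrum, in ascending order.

fs/2 = 6.25 MHz.
6.5 MHz > fs/2 = 6.25 MHz, folds to fs − 6.5 MHz = 6 MHz.
47.5 MHz mod fs = 10 MHz.
10 MHz > fs/2 = 6.25 MHz, folds to fs − 10 MHz = 2.5 MHz.
24 MHz mod fs = 11.5 MHz.
11.5 MHz > fs/2 = 6.25 MHz, folds to fs − 11.5 MHz = 1 MHz.
43.5 MHz mod fs = 6 MHz.
6 MHz ≤ fs/2 = 6.25 MHz, appears at 6 MHz.
Distinct values: {1 MHz, 2.5 MHz, 6 MHz}.

1 MHz, 2.5 MHz, 6 MHz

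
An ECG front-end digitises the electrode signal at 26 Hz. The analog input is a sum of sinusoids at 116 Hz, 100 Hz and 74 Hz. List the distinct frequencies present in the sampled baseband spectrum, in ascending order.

fs/2 = 13 Hz.
116 Hz mod fs = 12 Hz.
12 Hz ≤ fs/2 = 13 Hz, appears at 12 Hz.
100 Hz mod fs = 22 Hz.
22 Hz > fs/2 = 13 Hz, folds to fs − 22 Hz = 4 Hz.
74 Hz mod fs = 22 Hz.
22 Hz > fs/2 = 13 Hz, folds to fs − 22 Hz = 4 Hz.
Distinct values: {4 Hz, 12 Hz}.

4 Hz, 12 Hz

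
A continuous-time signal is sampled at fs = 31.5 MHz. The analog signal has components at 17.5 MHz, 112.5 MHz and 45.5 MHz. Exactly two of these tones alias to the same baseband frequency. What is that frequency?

14 MHz

fs/2 = 15.75 MHz.
17.5 MHz > fs/2 = 15.75 MHz, folds to fs − 17.5 MHz = 14 MHz.
112.5 MHz mod fs = 18 MHz.
18 MHz > fs/2 = 15.75 MHz, folds to fs − 18 MHz = 13.5 MHz.
45.5 MHz mod fs = 14 MHz.
14 MHz ≤ fs/2 = 15.75 MHz, appears at 14 MHz.
17.5 MHz and 45.5 MHz both map to 14 MHz.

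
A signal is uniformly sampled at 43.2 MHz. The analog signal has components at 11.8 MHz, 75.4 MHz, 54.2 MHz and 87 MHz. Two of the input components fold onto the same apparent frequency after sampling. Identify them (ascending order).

54.2 MHz, 75.4 MHz

fs/2 = 21.6 MHz.
11.8 MHz ≤ fs/2 = 21.6 MHz, passes unchanged.
75.4 MHz mod fs = 32.2 MHz.
32.2 MHz > fs/2 = 21.6 MHz, folds to fs − 32.2 MHz = 11 MHz.
54.2 MHz mod fs = 11 MHz.
11 MHz ≤ fs/2 = 21.6 MHz, appears at 11 MHz.
87 MHz mod fs = 0.6 MHz.
0.6 MHz ≤ fs/2 = 21.6 MHz, appears at 0.6 MHz.
54.2 MHz and 75.4 MHz both map to 11 MHz.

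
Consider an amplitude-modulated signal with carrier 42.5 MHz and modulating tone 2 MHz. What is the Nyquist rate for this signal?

AM sidebands sit at fc ± fm = 40.5 MHz and 44.5 MHz.
Highest-frequency component: 44.5 MHz.
Nyquist rate = 2 × 44.5 MHz = 89 MHz.

89 MHz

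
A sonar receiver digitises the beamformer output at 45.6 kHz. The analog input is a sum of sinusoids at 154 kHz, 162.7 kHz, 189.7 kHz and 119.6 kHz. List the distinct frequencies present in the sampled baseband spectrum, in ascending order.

7.3 kHz, 17.2 kHz, 19.7 kHz

fs/2 = 22.8 kHz.
154 kHz mod fs = 17.2 kHz.
17.2 kHz ≤ fs/2 = 22.8 kHz, appears at 17.2 kHz.
162.7 kHz mod fs = 25.9 kHz.
25.9 kHz > fs/2 = 22.8 kHz, folds to fs − 25.9 kHz = 19.7 kHz.
189.7 kHz mod fs = 7.3 kHz.
7.3 kHz ≤ fs/2 = 22.8 kHz, appears at 7.3 kHz.
119.6 kHz mod fs = 28.4 kHz.
28.4 kHz > fs/2 = 22.8 kHz, folds to fs − 28.4 kHz = 17.2 kHz.
Distinct values: {7.3 kHz, 17.2 kHz, 19.7 kHz}.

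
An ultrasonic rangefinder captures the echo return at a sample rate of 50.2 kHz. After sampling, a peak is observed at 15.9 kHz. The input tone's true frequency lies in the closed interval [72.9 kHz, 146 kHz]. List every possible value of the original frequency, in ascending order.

Frequencies that alias to 15.9 kHz are k·fs ± 15.9 kHz for integer k ≥ 0.
k=0: 15.9 kHz.
k=1: 34.3 kHz, 66.1 kHz.
k=2: 84.5 kHz, 116.3 kHz.
k=3: 134.7 kHz, 166.5 kHz.
k=4: 184.9 kHz, 216.7 kHz.
Within [72.9 kHz, 146 kHz]: 84.5 kHz, 116.3 kHz, 134.7 kHz.

84.5 kHz, 116.3 kHz, 134.7 kHz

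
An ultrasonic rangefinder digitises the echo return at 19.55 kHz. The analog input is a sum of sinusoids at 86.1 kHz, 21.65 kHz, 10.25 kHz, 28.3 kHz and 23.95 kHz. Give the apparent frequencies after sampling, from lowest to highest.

fs/2 = 9.775 kHz.
86.1 kHz mod fs = 7.9 kHz.
7.9 kHz ≤ fs/2 = 9.775 kHz, appears at 7.9 kHz.
21.65 kHz mod fs = 2.1 kHz.
2.1 kHz ≤ fs/2 = 9.775 kHz, appears at 2.1 kHz.
10.25 kHz > fs/2 = 9.775 kHz, folds to fs − 10.25 kHz = 9.3 kHz.
28.3 kHz mod fs = 8.75 kHz.
8.75 kHz ≤ fs/2 = 9.775 kHz, appears at 8.75 kHz.
23.95 kHz mod fs = 4.4 kHz.
4.4 kHz ≤ fs/2 = 9.775 kHz, appears at 4.4 kHz.
Distinct values: {2.1 kHz, 4.4 kHz, 7.9 kHz, 8.75 kHz, 9.3 kHz}.

2.1 kHz, 4.4 kHz, 7.9 kHz, 8.75 kHz, 9.3 kHz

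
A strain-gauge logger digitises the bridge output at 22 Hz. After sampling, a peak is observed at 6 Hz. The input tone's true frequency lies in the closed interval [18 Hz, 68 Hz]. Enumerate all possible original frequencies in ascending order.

Frequencies that alias to 6 Hz are k·fs ± 6 Hz for integer k ≥ 0.
k=0: 6 Hz.
k=1: 16 Hz, 28 Hz.
k=2: 38 Hz, 50 Hz.
k=3: 60 Hz, 72 Hz.
k=4: 82 Hz, 94 Hz.
Within [18 Hz, 68 Hz]: 28 Hz, 38 Hz, 50 Hz, 60 Hz.

28 Hz, 38 Hz, 50 Hz, 60 Hz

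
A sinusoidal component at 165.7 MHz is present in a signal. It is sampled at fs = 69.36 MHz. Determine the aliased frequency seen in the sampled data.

26.98 MHz

165.7 MHz mod fs = 26.98 MHz.
26.98 MHz ≤ fs/2 = 34.68 MHz, appears at 26.98 MHz.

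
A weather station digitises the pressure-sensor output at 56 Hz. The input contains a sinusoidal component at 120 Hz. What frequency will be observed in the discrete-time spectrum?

120 Hz mod fs = 8 Hz.
8 Hz ≤ fs/2 = 28 Hz, appears at 8 Hz.

8 Hz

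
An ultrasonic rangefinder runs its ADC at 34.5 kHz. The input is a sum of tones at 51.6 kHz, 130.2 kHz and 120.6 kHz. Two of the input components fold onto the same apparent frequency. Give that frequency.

17.1 kHz

fs/2 = 17.25 kHz.
51.6 kHz mod fs = 17.1 kHz.
17.1 kHz ≤ fs/2 = 17.25 kHz, appears at 17.1 kHz.
130.2 kHz mod fs = 26.7 kHz.
26.7 kHz > fs/2 = 17.25 kHz, folds to fs − 26.7 kHz = 7.8 kHz.
120.6 kHz mod fs = 17.1 kHz.
17.1 kHz ≤ fs/2 = 17.25 kHz, appears at 17.1 kHz.
51.6 kHz and 120.6 kHz both map to 17.1 kHz.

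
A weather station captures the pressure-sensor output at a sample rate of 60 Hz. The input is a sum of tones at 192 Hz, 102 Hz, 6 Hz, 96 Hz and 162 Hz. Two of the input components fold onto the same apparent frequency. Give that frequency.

18 Hz

fs/2 = 30 Hz.
192 Hz mod fs = 12 Hz.
12 Hz ≤ fs/2 = 30 Hz, appears at 12 Hz.
102 Hz mod fs = 42 Hz.
42 Hz > fs/2 = 30 Hz, folds to fs − 42 Hz = 18 Hz.
6 Hz ≤ fs/2 = 30 Hz, passes unchanged.
96 Hz mod fs = 36 Hz.
36 Hz > fs/2 = 30 Hz, folds to fs − 36 Hz = 24 Hz.
162 Hz mod fs = 42 Hz.
42 Hz > fs/2 = 30 Hz, folds to fs − 42 Hz = 18 Hz.
102 Hz and 162 Hz both map to 18 Hz.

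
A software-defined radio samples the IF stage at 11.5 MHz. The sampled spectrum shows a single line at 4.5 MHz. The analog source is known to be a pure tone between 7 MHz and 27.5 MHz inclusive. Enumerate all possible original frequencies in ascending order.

Frequencies that alias to 4.5 MHz are k·fs ± 4.5 MHz for integer k ≥ 0.
k=0: 4.5 MHz.
k=1: 7 MHz, 16 MHz.
k=2: 18.5 MHz, 27.5 MHz.
k=3: 30 MHz, 39 MHz.
Within [7 MHz, 27.5 MHz]: 7 MHz, 16 MHz, 18.5 MHz, 27.5 MHz.

7 MHz, 16 MHz, 18.5 MHz, 27.5 MHz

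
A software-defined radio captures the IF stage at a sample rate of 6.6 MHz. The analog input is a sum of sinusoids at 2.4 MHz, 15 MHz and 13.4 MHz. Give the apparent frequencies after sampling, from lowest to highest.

fs/2 = 3.3 MHz.
2.4 MHz ≤ fs/2 = 3.3 MHz, passes unchanged.
15 MHz mod fs = 1.8 MHz.
1.8 MHz ≤ fs/2 = 3.3 MHz, appears at 1.8 MHz.
13.4 MHz mod fs = 0.2 MHz.
0.2 MHz ≤ fs/2 = 3.3 MHz, appears at 0.2 MHz.
Distinct values: {0.2 MHz, 1.8 MHz, 2.4 MHz}.

0.2 MHz, 1.8 MHz, 2.4 MHz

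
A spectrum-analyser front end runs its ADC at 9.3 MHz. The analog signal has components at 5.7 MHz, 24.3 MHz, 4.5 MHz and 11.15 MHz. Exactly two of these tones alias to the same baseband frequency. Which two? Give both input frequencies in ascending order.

fs/2 = 4.65 MHz.
5.7 MHz > fs/2 = 4.65 MHz, folds to fs − 5.7 MHz = 3.6 MHz.
24.3 MHz mod fs = 5.7 MHz.
5.7 MHz > fs/2 = 4.65 MHz, folds to fs − 5.7 MHz = 3.6 MHz.
4.5 MHz ≤ fs/2 = 4.65 MHz, passes unchanged.
11.15 MHz mod fs = 1.85 MHz.
1.85 MHz ≤ fs/2 = 4.65 MHz, appears at 1.85 MHz.
5.7 MHz and 24.3 MHz both map to 3.6 MHz.

5.7 MHz, 24.3 MHz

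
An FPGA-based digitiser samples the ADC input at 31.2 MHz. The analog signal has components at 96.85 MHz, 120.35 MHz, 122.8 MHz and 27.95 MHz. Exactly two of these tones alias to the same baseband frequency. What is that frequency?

fs/2 = 15.6 MHz.
96.85 MHz mod fs = 3.25 MHz.
3.25 MHz ≤ fs/2 = 15.6 MHz, appears at 3.25 MHz.
120.35 MHz mod fs = 26.75 MHz.
26.75 MHz > fs/2 = 15.6 MHz, folds to fs − 26.75 MHz = 4.45 MHz.
122.8 MHz mod fs = 29.2 MHz.
29.2 MHz > fs/2 = 15.6 MHz, folds to fs − 29.2 MHz = 2 MHz.
27.95 MHz > fs/2 = 15.6 MHz, folds to fs − 27.95 MHz = 3.25 MHz.
27.95 MHz and 96.85 MHz both map to 3.25 MHz.

3.25 MHz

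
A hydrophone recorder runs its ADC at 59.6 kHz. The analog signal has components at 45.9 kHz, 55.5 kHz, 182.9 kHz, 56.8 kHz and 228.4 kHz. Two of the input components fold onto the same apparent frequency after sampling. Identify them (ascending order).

fs/2 = 29.8 kHz.
45.9 kHz > fs/2 = 29.8 kHz, folds to fs − 45.9 kHz = 13.7 kHz.
55.5 kHz > fs/2 = 29.8 kHz, folds to fs − 55.5 kHz = 4.1 kHz.
182.9 kHz mod fs = 4.1 kHz.
4.1 kHz ≤ fs/2 = 29.8 kHz, appears at 4.1 kHz.
56.8 kHz > fs/2 = 29.8 kHz, folds to fs − 56.8 kHz = 2.8 kHz.
228.4 kHz mod fs = 49.6 kHz.
49.6 kHz > fs/2 = 29.8 kHz, folds to fs − 49.6 kHz = 10 kHz.
55.5 kHz and 182.9 kHz both map to 4.1 kHz.

55.5 kHz, 182.9 kHz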